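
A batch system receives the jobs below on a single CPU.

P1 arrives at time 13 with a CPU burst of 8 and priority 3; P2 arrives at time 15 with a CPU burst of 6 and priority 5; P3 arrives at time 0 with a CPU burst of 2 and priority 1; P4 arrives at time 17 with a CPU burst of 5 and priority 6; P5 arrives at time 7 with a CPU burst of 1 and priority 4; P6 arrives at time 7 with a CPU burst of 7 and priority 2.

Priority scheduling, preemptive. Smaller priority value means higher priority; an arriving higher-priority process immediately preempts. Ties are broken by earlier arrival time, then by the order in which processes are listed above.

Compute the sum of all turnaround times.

Timeline: | P3 0-2 | idle 2-7 | P6 7-14 | P1 14-22 | P5 22-23 | P2 23-29 | P4 29-34 |
Completion: P1=22  P2=29  P3=2  P4=34  P5=23  P6=14
Turnaround = completion − arrival: P1=9, P2=14, P3=2, P4=17, P5=16, P6=7
Total turnaround = 9 + 14 + 2 + 17 + 16 + 7 = 65

65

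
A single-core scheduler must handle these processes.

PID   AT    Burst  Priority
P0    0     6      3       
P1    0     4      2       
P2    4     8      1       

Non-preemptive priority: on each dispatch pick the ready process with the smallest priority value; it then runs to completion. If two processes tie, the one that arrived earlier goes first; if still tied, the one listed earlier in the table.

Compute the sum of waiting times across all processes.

12

Schedule: | P1 0-4 | P2 4-12 | P0 12-18 |
Completion: P0=18  P1=4  P2=12
Turnaround (C−A): P0=18  P1=4  P2=8
Waiting = turnaround − burst: P0=12, P1=0, P2=0
Total waiting = 12 + 0 + 0 = 12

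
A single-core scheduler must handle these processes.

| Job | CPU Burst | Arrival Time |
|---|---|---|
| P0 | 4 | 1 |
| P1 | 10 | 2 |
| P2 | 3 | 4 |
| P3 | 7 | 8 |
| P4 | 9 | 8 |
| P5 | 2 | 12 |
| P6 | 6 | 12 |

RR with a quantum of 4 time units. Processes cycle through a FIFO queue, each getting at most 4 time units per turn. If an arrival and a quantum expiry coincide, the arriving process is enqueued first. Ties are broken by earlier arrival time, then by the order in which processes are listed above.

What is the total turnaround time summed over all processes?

Schedule: | idle 0-1 | P0 1-5 | P1 5-9 | P2 9-12 | P3 12-16 | P4 16-20 | P1 20-24 | P5 24-26 | P6 26-30 | P3 30-33 | P4 33-37 | P1 37-39 | P6 39-41 | P4 41-42 |
Completion: P0=5  P1=39  P2=12  P3=33  P4=42  P5=26  P6=41
Turnaround = completion − arrival: P0=4, P1=37, P2=8, P3=25, P4=34, P5=14, P6=29
Total turnaround = 4 + 37 + 8 + 25 + 34 + 14 + 29 = 151

151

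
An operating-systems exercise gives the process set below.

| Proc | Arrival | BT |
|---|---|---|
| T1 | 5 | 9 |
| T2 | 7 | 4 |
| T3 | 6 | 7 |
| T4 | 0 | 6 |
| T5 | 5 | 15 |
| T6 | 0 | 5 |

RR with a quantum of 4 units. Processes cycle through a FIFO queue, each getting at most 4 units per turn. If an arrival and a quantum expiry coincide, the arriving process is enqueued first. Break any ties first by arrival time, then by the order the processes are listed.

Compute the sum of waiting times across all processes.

117

Gantt: | T4 0-4 | T6 4-8 | T4 8-10 | T1 10-14 | T5 14-18 | T3 18-22 | T2 22-26 | T6 26-27 | T1 27-31 | T5 31-35 | T3 35-38 | T1 38-39 | T5 39-46 |
Completion: T1=39  T2=26  T3=38  T4=10  T5=46  T6=27
Waiting = turnaround − burst: T1=25, T2=15, T3=25, T4=4, T5=26, T6=22
Total waiting = 25 + 15 + 25 + 4 + 26 + 22 = 117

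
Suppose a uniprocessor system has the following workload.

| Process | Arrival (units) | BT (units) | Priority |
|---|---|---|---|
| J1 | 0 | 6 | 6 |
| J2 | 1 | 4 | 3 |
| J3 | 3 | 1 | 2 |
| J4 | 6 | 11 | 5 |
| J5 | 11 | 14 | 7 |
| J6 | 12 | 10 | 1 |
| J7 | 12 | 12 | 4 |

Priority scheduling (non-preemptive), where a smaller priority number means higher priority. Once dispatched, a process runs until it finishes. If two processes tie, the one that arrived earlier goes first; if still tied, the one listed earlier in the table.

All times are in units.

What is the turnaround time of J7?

Gantt: | J1 0-6 | J3 6-7 | J2 7-11 | J4 11-22 | J6 22-32 | J7 32-44 | J5 44-58 |
Completion: J1=6  J2=11  J3=7  J4=22  J5=58  J6=32  J7=44
Turnaround(J7) = completion − arrival = 44 − 12 = 32

32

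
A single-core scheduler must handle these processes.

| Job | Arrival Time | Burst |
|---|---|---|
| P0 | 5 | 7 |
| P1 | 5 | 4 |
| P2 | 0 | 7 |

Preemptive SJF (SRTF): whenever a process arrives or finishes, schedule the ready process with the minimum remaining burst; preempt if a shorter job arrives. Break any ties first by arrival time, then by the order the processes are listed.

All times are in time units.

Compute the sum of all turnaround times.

26

Schedule: | P2 0-7 | P1 7-11 | P0 11-18 |
Completion: P0=18  P1=11  P2=7
Turnaround (C−A): P0=13  P1=6  P2=7
Turnaround = completion − arrival: P0=13, P1=6, P2=7
Total turnaround = 13 + 6 + 7 = 26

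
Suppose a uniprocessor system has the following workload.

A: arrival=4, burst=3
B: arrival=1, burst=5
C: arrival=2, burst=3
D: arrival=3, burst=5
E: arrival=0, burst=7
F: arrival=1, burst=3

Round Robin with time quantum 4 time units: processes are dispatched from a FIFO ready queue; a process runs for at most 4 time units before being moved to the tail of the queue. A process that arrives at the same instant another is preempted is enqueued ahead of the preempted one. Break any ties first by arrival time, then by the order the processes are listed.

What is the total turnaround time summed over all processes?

Gantt: | E 0-4 | B 4-8 | F 8-11 | C 11-14 | D 14-18 | A 18-21 | E 21-24 | B 24-25 | D 25-26 |
Completion: A=21  B=25  C=14  D=26  E=24  F=11
Turnaround (C−A): A=17  B=24  C=12  D=23  E=24  F=10
Turnaround = completion − arrival: A=17, B=24, C=12, D=23, E=24, F=10
Total turnaround = 17 + 24 + 12 + 23 + 24 + 10 = 110

110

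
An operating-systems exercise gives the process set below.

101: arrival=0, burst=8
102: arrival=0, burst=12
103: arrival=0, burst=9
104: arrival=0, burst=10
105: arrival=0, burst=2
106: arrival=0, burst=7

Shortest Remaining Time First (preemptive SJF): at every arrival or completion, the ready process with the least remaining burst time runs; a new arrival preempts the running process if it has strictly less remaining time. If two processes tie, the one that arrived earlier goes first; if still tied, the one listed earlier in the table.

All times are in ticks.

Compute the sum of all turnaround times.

138

Timeline: | 105 0-2 | 106 2-9 | 101 9-17 | 103 17-26 | 104 26-36 | 102 36-48 |
Completion: 101=17  102=48  103=26  104=36  105=2  106=9
Turnaround (C−A): 101=17  102=48  103=26  104=36  105=2  106=9
Turnaround = completion − arrival: 101=17, 102=48, 103=26, 104=36, 105=2, 106=9
Total turnaround = 17 + 48 + 26 + 36 + 2 + 9 = 138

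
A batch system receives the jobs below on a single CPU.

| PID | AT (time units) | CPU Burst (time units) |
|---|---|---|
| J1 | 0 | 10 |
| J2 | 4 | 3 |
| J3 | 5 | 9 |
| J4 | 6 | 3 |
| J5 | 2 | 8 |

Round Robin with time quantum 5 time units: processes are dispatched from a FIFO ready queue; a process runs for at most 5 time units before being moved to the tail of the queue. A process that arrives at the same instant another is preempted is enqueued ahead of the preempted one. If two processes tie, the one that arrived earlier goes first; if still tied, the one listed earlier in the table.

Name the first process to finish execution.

J2

Schedule: | J1 0-5 | J5 5-10 | J2 10-13 | J3 13-18 | J1 18-23 | J4 23-26 | J5 26-29 | J3 29-33 |
Completion: J1=23  J2=13  J3=33  J4=26  J5=29
Turnaround (C−A): J1=23  J2=9  J3=28  J4=20  J5=27
Finish order: J2 → J1 → J4 → J5 → J3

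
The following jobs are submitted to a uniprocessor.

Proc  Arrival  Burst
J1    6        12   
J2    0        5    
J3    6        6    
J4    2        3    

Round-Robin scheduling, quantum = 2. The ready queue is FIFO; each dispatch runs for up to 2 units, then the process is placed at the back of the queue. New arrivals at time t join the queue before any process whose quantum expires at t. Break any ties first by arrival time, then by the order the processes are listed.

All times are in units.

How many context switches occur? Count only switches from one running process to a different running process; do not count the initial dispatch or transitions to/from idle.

11

Timeline: | J2 0-2 | J4 2-4 | J2 4-6 | J4 6-7 | J1 7-9 | J3 9-11 | J2 11-12 | J1 12-14 | J3 14-16 | J1 16-18 | J3 18-20 | J1 20-26 |
Completion: J1=26  J2=12  J3=20  J4=7
Turnaround (C−A): J1=20  J2=12  J3=14  J4=5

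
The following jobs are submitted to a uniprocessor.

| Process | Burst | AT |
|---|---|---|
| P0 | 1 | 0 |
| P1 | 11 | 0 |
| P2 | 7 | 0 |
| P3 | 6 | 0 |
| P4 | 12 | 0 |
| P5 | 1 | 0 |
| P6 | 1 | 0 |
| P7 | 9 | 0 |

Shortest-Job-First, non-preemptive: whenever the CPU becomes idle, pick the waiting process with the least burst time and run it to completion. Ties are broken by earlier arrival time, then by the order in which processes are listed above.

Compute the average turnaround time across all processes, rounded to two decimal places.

17.50

Gantt: | P0 0-1 | P5 1-2 | P6 2-3 | P3 3-9 | P2 9-16 | P7 16-25 | P1 25-36 | P4 36-48 |
Completion: P0=1  P1=36  P2=16  P3=9  P4=48  P5=2  P6=3  P7=25
Turnaround (C−A): P0=1  P1=36  P2=16  P3=9  P4=48  P5=2  P6=3  P7=25
Turnaround times: P0=1, P1=36, P2=16, P3=9, P4=48, P5=2, P6=3, P7=25
Average turnaround = (1+36+16+9+48+2+3+25) / 8 = 140/8 = 17.50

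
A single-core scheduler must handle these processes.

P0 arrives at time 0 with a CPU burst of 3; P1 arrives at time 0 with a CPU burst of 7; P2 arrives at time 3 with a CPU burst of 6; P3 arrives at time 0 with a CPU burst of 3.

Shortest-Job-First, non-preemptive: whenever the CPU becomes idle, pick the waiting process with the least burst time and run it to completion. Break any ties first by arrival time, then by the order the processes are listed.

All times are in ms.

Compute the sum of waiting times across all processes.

Gantt: | P0 0-3 | P3 3-6 | P2 6-12 | P1 12-19 |
Completion: P0=3  P1=19  P2=12  P3=6
Turnaround (C−A): P0=3  P1=19  P2=9  P3=6
Waiting = turnaround − burst: P0=0, P1=12, P2=3, P3=3
Total waiting = 0 + 12 + 3 + 3 = 18

18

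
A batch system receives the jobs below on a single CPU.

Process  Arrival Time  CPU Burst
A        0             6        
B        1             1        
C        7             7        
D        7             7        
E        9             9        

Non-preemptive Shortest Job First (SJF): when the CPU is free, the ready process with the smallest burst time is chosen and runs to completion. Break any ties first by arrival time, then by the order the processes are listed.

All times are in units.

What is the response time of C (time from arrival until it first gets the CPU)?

0

Gantt: | A 0-6 | B 6-7 | C 7-14 | D 14-21 | E 21-30 |
Completion: A=6  B=7  C=14  D=21  E=30
Response(C) = first start − arrival = 7 − 7 = 0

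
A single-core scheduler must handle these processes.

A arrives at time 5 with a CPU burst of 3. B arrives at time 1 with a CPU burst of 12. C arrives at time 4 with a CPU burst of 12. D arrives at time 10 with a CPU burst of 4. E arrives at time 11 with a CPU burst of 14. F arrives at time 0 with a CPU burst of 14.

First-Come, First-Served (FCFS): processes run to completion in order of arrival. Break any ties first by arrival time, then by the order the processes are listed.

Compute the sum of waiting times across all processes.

Schedule: | F 0-14 | B 14-26 | C 26-38 | A 38-41 | D 41-45 | E 45-59 |
Completion: A=41  B=26  C=38  D=45  E=59  F=14
Turnaround (C−A): A=36  B=25  C=34  D=35  E=48  F=14
Waiting = turnaround − burst: A=33, B=13, C=22, D=31, E=34, F=0
Total waiting = 33 + 13 + 22 + 31 + 34 + 0 = 133

133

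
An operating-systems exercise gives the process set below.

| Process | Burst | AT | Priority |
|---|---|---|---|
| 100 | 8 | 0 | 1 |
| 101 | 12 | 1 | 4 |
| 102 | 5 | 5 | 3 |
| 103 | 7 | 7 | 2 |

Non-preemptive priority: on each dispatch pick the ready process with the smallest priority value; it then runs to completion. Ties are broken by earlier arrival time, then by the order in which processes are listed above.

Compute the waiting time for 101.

Timeline: | 100 0-8 | 103 8-15 | 102 15-20 | 101 20-32 |
Completion: 100=8  101=32  102=20  103=15
Turnaround (C−A): 100=8  101=31  102=15  103=8
Waiting(101) = turnaround − burst = 31 − 12 = 19

19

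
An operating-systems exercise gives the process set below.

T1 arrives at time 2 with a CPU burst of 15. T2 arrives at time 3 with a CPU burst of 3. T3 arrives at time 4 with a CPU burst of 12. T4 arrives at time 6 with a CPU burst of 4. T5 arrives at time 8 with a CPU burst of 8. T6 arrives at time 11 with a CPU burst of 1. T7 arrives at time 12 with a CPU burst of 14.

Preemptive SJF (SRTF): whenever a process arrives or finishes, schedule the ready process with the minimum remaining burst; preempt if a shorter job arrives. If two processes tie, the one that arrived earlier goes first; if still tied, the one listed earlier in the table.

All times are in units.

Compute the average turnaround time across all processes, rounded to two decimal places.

Schedule: | idle 0-2 | T1 2-3 | T2 3-6 | T4 6-10 | T5 10-11 | T6 11-12 | T5 12-19 | T3 19-31 | T1 31-45 | T7 45-59 |
Completion: T1=45  T2=6  T3=31  T4=10  T5=19  T6=12  T7=59
Turnaround (C−A): T1=43  T2=3  T3=27  T4=4  T5=11  T6=1  T7=47
Turnaround times: T1=43, T2=3, T3=27, T4=4, T5=11, T6=1, T7=47
Average turnaround = (43+3+27+4+11+1+47) / 7 = 136/7 = 19.43

19.43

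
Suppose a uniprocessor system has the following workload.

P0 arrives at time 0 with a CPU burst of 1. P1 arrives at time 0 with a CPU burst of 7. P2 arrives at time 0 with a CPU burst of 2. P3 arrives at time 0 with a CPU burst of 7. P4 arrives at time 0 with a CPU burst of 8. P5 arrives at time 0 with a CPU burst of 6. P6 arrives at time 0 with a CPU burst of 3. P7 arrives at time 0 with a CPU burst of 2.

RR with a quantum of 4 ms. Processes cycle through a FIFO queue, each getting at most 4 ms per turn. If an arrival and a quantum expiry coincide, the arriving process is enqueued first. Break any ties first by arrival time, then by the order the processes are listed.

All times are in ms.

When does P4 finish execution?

Gantt: | P0 0-1 | P1 1-5 | P2 5-7 | P3 7-11 | P4 11-15 | P5 15-19 | P6 19-22 | P7 22-24 | P1 24-27 | P3 27-30 | P4 30-34 | P5 34-36 |
Completion: P0=1  P1=27  P2=7  P3=30  P4=34  P5=36  P6=22  P7=24
Turnaround (C−A): P0=1  P1=27  P2=7  P3=30  P4=34  P5=36  P6=22  P7=24

34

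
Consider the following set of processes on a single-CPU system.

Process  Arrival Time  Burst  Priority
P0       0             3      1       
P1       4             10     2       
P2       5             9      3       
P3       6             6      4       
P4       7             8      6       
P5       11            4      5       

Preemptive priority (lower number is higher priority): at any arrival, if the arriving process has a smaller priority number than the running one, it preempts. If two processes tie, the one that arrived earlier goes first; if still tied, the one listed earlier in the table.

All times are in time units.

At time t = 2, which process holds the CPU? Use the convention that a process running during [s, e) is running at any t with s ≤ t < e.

P0

Schedule: | P0 0-3 | idle 3-4 | P1 4-14 | P2 14-23 | P3 23-29 | P5 29-33 | P4 33-41 |
Completion: P0=3  P1=14  P2=23  P3=29  P4=41  P5=33
Turnaround (C−A): P0=3  P1=10  P2=18  P3=23  P4=34  P5=22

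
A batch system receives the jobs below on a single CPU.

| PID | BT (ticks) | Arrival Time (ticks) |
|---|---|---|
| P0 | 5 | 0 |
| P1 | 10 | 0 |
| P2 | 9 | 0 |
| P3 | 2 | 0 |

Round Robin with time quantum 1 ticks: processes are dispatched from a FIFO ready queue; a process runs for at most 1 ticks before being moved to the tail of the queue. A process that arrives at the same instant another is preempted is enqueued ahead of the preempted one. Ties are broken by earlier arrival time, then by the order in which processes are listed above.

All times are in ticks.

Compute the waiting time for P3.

Schedule: | P0 0-1 | P1 1-2 | P2 2-3 | P3 3-4 | P0 4-5 | P1 5-6 | P2 6-7 | P3 7-8 | P0 8-9 | P1 9-10 | P2 10-11 | P0 11-12 | P1 12-13 | P2 13-14 | P0 14-15 | P1 15-16 | P2 16-17 | P1 17-18 | P2 18-19 | P1 19-20 | P2 20-21 | P1 21-22 | P2 22-23 | P1 23-24 | P2 24-25 | P1 25-26 |
Completion: P0=15  P1=26  P2=25  P3=8
Turnaround (C−A): P0=15  P1=26  P2=25  P3=8
Waiting(P3) = turnaround − burst = 8 − 2 = 6

6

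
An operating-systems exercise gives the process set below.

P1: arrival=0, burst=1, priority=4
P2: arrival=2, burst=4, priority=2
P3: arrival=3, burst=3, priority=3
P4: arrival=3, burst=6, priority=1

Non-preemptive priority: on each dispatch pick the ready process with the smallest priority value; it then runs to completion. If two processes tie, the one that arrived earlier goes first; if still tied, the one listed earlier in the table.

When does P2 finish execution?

Timeline: | P1 0-1 | idle 1-2 | P2 2-6 | P4 6-12 | P3 12-15 |
Completion: P1=1  P2=6  P3=15  P4=12

6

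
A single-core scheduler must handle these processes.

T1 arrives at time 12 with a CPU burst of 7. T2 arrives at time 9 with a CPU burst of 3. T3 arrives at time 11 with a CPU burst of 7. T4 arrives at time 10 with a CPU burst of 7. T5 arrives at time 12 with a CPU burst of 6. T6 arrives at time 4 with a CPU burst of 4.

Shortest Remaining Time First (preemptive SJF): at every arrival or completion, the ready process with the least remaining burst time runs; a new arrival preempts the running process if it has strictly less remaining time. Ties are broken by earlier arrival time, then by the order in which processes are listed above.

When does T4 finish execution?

Schedule: | idle 0-4 | T6 4-8 | idle 8-9 | T2 9-12 | T5 12-18 | T4 18-25 | T3 25-32 | T1 32-39 |
Completion: T1=39  T2=12  T3=32  T4=25  T5=18  T6=8
Turnaround (C−A): T1=27  T2=3  T3=21  T4=15  T5=6  T6=4

25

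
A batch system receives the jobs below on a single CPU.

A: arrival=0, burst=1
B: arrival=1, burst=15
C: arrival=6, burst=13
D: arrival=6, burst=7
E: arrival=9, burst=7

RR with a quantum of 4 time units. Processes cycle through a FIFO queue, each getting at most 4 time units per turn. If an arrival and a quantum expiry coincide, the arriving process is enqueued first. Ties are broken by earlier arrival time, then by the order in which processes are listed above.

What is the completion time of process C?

43

Schedule: | A 0-1 | B 1-9 | C 9-13 | D 13-17 | E 17-21 | B 21-25 | C 25-29 | D 29-32 | E 32-35 | B 35-38 | C 38-43 |
Completion: A=1  B=38  C=43  D=32  E=35
Turnaround (C−A): A=1  B=37  C=37  D=26  E=26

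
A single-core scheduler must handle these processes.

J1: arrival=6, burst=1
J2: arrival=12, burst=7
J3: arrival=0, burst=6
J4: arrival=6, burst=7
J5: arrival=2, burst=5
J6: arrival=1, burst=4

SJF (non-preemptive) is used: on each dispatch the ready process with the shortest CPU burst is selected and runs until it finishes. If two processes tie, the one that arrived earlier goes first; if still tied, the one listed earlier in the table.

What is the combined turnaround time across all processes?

66

Timeline: | J3 0-6 | J1 6-7 | J6 7-11 | J5 11-16 | J4 16-23 | J2 23-30 |
Completion: J1=7  J2=30  J3=6  J4=23  J5=16  J6=11
Turnaround (C−A): J1=1  J2=18  J3=6  J4=17  J5=14  J6=10
Turnaround = completion − arrival: J1=1, J2=18, J3=6, J4=17, J5=14, J6=10
Total turnaround = 1 + 18 + 6 + 17 + 14 + 10 = 66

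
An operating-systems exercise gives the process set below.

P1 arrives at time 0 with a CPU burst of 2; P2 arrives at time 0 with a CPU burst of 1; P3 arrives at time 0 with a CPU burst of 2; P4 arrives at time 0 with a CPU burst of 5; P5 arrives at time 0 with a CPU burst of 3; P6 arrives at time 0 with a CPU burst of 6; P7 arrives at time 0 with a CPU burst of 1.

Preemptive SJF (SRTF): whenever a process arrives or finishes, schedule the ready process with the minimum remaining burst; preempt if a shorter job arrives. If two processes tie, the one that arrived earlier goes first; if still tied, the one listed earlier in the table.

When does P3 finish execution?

Timeline: | P2 0-1 | P7 1-2 | P1 2-4 | P3 4-6 | P5 6-9 | P4 9-14 | P6 14-20 |
Completion: P1=4  P2=1  P3=6  P4=14  P5=9  P6=20  P7=2
Turnaround (C−A): P1=4  P2=1  P3=6  P4=14  P5=9  P6=20  P7=2

6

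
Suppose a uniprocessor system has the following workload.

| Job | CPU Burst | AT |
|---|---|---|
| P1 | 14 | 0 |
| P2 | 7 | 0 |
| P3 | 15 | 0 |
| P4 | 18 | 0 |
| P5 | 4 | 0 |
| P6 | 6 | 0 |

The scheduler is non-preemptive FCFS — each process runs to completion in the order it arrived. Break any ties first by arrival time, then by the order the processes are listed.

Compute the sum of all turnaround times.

Gantt: | P1 0-14 | P2 14-21 | P3 21-36 | P4 36-54 | P5 54-58 | P6 58-64 |
Completion: P1=14  P2=21  P3=36  P4=54  P5=58  P6=64
Turnaround = completion − arrival: P1=14, P2=21, P3=36, P4=54, P5=58, P6=64
Total turnaround = 14 + 21 + 36 + 54 + 58 + 64 = 247

247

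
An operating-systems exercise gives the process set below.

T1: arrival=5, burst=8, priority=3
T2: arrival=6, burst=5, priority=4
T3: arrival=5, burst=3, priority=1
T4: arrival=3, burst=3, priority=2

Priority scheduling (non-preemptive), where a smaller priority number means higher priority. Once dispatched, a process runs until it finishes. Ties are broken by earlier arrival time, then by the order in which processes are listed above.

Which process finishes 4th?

Gantt: | idle 0-3 | T4 3-6 | T3 6-9 | T1 9-17 | T2 17-22 |
Completion: T1=17  T2=22  T3=9  T4=6
Finish order: T4 → T3 → T1 → T2

T2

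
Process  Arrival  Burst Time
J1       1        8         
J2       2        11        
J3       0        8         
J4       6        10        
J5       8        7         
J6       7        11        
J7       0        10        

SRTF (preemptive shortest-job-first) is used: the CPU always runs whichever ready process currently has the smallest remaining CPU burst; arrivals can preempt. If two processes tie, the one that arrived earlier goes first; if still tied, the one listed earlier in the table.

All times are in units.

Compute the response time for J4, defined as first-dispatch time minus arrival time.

Schedule: | J3 0-8 | J5 8-15 | J1 15-23 | J7 23-33 | J4 33-43 | J2 43-54 | J6 54-65 |
Completion: J1=23  J2=54  J3=8  J4=43  J5=15  J6=65  J7=33
Response(J4) = first start − arrival = 33 − 6 = 27

27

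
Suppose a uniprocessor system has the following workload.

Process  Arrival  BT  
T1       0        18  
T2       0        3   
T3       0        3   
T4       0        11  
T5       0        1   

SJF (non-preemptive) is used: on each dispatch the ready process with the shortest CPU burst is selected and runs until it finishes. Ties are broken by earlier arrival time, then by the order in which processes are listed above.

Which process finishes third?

Schedule: | T5 0-1 | T2 1-4 | T3 4-7 | T4 7-18 | T1 18-36 |
Completion: T1=36  T2=4  T3=7  T4=18  T5=1
Turnaround (C−A): T1=36  T2=4  T3=7  T4=18  T5=1
Finish order: T5 → T2 → T3 → T4 → T1

T3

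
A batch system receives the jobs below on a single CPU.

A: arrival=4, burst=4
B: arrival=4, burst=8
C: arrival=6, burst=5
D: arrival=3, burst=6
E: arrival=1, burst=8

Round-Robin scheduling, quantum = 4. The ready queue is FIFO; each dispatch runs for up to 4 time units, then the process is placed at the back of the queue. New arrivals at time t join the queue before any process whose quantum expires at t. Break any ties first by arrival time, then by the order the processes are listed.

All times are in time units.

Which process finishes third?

Timeline: | idle 0-1 | E 1-5 | D 5-9 | A 9-13 | B 13-17 | E 17-21 | C 21-25 | D 25-27 | B 27-31 | C 31-32 |
Completion: A=13  B=31  C=32  D=27  E=21
Finish order: A → E → D → B → C

D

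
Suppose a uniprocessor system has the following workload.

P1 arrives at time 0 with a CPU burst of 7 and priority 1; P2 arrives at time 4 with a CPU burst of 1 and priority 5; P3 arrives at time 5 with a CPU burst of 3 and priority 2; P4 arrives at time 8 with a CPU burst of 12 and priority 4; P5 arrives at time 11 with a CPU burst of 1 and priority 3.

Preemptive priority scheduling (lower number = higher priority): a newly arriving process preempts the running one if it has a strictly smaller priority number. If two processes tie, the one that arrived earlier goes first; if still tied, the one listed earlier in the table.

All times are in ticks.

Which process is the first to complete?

P1

Gantt: | P1 0-7 | P3 7-10 | P4 10-11 | P5 11-12 | P4 12-23 | P2 23-24 |
Completion: P1=7  P2=24  P3=10  P4=23  P5=12
Turnaround (C−A): P1=7  P2=20  P3=5  P4=15  P5=1
Finish order: P1 → P3 → P5 → P4 → P2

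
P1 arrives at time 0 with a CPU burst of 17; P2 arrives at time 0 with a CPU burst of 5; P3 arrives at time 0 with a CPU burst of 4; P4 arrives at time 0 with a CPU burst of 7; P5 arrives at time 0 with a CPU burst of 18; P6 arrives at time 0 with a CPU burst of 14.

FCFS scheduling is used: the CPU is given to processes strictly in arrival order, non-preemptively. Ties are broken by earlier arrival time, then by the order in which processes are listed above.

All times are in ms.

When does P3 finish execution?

26

Gantt: | P1 0-17 | P2 17-22 | P3 22-26 | P4 26-33 | P5 33-51 | P6 51-65 |
Completion: P1=17  P2=22  P3=26  P4=33  P5=51  P6=65
Turnaround (C−A): P1=17  P2=22  P3=26  P4=33  P5=51  P6=65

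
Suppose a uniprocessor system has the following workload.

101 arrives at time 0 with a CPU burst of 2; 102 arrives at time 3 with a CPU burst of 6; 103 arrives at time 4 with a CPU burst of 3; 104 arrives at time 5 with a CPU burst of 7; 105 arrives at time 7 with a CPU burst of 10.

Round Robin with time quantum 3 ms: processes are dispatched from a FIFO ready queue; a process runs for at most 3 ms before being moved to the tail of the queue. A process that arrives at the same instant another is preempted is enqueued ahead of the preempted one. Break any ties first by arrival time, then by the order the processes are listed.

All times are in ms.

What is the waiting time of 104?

Gantt: | 101 0-2 | idle 2-3 | 102 3-6 | 103 6-9 | 104 9-12 | 102 12-15 | 105 15-18 | 104 18-21 | 105 21-24 | 104 24-25 | 105 25-29 |
Completion: 101=2  102=15  103=9  104=25  105=29
Waiting(104) = turnaround − burst = 20 − 7 = 13

13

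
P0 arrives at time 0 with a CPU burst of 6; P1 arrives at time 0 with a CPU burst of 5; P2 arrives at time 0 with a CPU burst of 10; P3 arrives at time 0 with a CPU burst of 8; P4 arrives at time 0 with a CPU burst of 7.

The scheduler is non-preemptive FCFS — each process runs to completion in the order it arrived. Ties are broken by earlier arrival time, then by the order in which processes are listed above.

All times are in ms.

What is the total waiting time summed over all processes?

67

Schedule: | P0 0-6 | P1 6-11 | P2 11-21 | P3 21-29 | P4 29-36 |
Completion: P0=6  P1=11  P2=21  P3=29  P4=36
Waiting = turnaround − burst: P0=0, P1=6, P2=11, P3=21, P4=29
Total waiting = 0 + 6 + 11 + 21 + 29 = 67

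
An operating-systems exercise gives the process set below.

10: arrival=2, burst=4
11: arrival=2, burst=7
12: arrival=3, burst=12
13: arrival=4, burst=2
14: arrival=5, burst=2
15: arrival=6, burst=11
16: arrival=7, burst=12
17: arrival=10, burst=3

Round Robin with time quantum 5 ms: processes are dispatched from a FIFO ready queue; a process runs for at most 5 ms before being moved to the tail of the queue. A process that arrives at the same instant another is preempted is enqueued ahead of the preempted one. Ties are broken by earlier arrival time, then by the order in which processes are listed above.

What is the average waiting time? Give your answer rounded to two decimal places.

22.50

Timeline: | idle 0-2 | 10 2-6 | 11 6-11 | 12 11-16 | 13 16-18 | 14 18-20 | 15 20-25 | 16 25-30 | 17 30-33 | 11 33-35 | 12 35-40 | 15 40-45 | 16 45-50 | 12 50-52 | 15 52-53 | 16 53-55 |
Completion: 10=6  11=35  12=52  13=18  14=20  15=53  16=55  17=33
Turnaround (C−A): 10=4  11=33  12=49  13=14  14=15  15=47  16=48  17=23
Waiting times: 10=0, 11=26, 12=37, 13=12, 14=13, 15=36, 16=36, 17=20
Average waiting = (0+26+37+12+13+36+36+20) / 8 = 180/8 = 22.50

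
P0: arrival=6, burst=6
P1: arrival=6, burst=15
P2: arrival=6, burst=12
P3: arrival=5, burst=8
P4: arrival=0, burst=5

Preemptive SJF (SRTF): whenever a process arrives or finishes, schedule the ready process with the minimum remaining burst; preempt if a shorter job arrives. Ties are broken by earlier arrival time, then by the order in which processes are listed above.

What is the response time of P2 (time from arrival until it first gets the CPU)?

13

Gantt: | P4 0-5 | P3 5-6 | P0 6-12 | P3 12-19 | P2 19-31 | P1 31-46 |
Completion: P0=12  P1=46  P2=31  P3=19  P4=5
Turnaround (C−A): P0=6  P1=40  P2=25  P3=14  P4=5
Response(P2) = first start − arrival = 19 − 6 = 13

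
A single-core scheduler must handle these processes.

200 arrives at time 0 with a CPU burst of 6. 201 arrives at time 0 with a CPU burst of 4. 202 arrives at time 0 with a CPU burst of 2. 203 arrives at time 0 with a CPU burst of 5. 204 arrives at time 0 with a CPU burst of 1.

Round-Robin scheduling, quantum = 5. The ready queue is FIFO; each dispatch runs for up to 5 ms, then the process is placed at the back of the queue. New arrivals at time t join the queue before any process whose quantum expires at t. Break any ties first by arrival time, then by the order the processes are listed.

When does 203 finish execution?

16

Schedule: | 200 0-5 | 201 5-9 | 202 9-11 | 203 11-16 | 204 16-17 | 200 17-18 |
Completion: 200=18  201=9  202=11  203=16  204=17
Turnaround (C−A): 200=18  201=9  202=11  203=16  204=17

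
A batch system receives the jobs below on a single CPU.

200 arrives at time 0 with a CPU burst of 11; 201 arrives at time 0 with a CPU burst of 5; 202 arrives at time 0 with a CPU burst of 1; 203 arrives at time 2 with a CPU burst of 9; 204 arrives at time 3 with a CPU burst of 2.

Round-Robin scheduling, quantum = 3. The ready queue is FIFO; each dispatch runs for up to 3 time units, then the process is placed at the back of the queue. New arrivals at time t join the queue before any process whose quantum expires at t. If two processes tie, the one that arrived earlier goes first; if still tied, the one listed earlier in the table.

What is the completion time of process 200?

Gantt: | 200 0-3 | 201 3-6 | 202 6-7 | 203 7-10 | 204 10-12 | 200 12-15 | 201 15-17 | 203 17-20 | 200 20-23 | 203 23-26 | 200 26-28 |
Completion: 200=28  201=17  202=7  203=26  204=12
Turnaround (C−A): 200=28  201=17  202=7  203=24  204=9

28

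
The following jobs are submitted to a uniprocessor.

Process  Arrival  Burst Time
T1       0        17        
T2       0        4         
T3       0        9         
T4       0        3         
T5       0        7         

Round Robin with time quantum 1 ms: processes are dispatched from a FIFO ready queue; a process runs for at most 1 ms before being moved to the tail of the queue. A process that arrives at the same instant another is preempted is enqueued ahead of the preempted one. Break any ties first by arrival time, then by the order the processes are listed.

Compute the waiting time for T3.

Gantt: | T1 0-1 | T2 1-2 | T3 2-3 | T4 3-4 | T5 4-5 | T1 5-6 | T2 6-7 | T3 7-8 | T4 8-9 | T5 9-10 | T1 10-11 | T2 11-12 | T3 12-13 | T4 13-14 | T5 14-15 | T1 15-16 | T2 16-17 | T3 17-18 | T5 18-19 | T1 19-20 | T3 20-21 | T5 21-22 | T1 22-23 | T3 23-24 | T5 24-25 | T1 25-26 | T3 26-27 | T5 27-28 | T1 28-29 | T3 29-30 | T1 30-31 | T3 31-32 | T1 32-40 |
Completion: T1=40  T2=17  T3=32  T4=14  T5=28
Turnaround (C−A): T1=40  T2=17  T3=32  T4=14  T5=28
Waiting(T3) = turnaround − burst = 32 − 9 = 23

23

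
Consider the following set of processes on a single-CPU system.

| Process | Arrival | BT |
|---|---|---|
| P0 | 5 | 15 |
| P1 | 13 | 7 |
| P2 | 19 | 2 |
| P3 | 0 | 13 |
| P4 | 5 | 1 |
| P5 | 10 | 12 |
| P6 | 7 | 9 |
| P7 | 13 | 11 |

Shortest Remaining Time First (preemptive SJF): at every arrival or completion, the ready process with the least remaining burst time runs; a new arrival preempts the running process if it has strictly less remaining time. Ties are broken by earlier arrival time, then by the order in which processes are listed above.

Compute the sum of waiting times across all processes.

122

Schedule: | P3 0-5 | P4 5-6 | P3 6-14 | P1 14-21 | P2 21-23 | P6 23-32 | P7 32-43 | P5 43-55 | P0 55-70 |
Completion: P0=70  P1=21  P2=23  P3=14  P4=6  P5=55  P6=32  P7=43
Turnaround (C−A): P0=65  P1=8  P2=4  P3=14  P4=1  P5=45  P6=25  P7=30
Waiting = turnaround − burst: P0=50, P1=1, P2=2, P3=1, P4=0, P5=33, P6=16, P7=19
Total waiting = 50 + 1 + 2 + 1 + 0 + 33 + 16 + 19 = 122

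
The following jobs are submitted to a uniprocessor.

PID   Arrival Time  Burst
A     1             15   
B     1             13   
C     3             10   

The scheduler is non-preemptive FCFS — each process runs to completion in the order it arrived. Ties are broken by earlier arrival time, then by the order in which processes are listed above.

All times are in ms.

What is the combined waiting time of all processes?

41

Gantt: | idle 0-1 | A 1-16 | B 16-29 | C 29-39 |
Completion: A=16  B=29  C=39
Waiting = turnaround − burst: A=0, B=15, C=26
Total waiting = 0 + 15 + 26 = 41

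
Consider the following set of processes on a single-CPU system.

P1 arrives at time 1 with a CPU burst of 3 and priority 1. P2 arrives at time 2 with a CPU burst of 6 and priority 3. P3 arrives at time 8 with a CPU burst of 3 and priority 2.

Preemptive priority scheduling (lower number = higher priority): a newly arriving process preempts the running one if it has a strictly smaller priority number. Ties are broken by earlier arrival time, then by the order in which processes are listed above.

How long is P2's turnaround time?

11

Gantt: | idle 0-1 | P1 1-4 | P2 4-8 | P3 8-11 | P2 11-13 |
Completion: P1=4  P2=13  P3=11
Turnaround (C−A): P1=3  P2=11  P3=3
Turnaround(P2) = completion − arrival = 13 − 2 = 11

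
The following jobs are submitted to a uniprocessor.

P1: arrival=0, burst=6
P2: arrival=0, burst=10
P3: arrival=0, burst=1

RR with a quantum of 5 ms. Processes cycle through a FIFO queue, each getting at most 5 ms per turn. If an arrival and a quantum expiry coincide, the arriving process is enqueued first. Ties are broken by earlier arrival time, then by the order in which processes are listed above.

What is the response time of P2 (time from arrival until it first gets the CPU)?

5

Timeline: | P1 0-5 | P2 5-10 | P3 10-11 | P1 11-12 | P2 12-17 |
Completion: P1=12  P2=17  P3=11
Turnaround (C−A): P1=12  P2=17  P3=11
Response(P2) = first start − arrival = 5 − 0 = 5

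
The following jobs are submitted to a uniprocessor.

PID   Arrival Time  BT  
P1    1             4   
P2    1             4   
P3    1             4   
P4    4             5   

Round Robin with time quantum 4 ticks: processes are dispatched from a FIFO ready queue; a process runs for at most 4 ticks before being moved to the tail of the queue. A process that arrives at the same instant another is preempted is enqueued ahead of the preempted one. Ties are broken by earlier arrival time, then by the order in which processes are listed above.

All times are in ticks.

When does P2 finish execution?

Gantt: | idle 0-1 | P1 1-5 | P2 5-9 | P3 9-13 | P4 13-18 |
Completion: P1=5  P2=9  P3=13  P4=18
Turnaround (C−A): P1=4  P2=8  P3=12  P4=14

9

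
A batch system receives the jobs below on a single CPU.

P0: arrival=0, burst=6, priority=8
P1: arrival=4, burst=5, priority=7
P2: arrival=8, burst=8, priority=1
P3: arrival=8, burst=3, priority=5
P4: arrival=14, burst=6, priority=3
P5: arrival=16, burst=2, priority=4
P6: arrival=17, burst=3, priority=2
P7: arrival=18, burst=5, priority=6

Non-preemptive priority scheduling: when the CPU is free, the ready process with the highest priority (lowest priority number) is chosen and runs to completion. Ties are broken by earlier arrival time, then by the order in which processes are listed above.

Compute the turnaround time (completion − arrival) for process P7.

20

Gantt: | P0 0-6 | P1 6-11 | P2 11-19 | P6 19-22 | P4 22-28 | P5 28-30 | P3 30-33 | P7 33-38 |
Completion: P0=6  P1=11  P2=19  P3=33  P4=28  P5=30  P6=22  P7=38
Turnaround(P7) = completion − arrival = 38 − 18 = 20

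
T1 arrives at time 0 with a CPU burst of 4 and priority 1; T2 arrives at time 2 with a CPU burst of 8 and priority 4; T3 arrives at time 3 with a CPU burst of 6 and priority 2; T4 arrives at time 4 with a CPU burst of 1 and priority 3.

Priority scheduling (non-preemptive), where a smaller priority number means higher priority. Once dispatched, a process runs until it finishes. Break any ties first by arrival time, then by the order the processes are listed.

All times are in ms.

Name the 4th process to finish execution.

Gantt: | T1 0-4 | T3 4-10 | T4 10-11 | T2 11-19 |
Completion: T1=4  T2=19  T3=10  T4=11
Turnaround (C−A): T1=4  T2=17  T3=7  T4=7
Finish order: T1 → T3 → T4 → T2

T2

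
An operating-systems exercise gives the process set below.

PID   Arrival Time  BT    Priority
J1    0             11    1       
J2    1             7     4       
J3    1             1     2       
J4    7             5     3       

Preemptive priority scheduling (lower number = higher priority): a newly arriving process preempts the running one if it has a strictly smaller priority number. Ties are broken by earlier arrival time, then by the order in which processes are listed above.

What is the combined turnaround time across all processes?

Timeline: | J1 0-11 | J3 11-12 | J4 12-17 | J2 17-24 |
Completion: J1=11  J2=24  J3=12  J4=17
Turnaround (C−A): J1=11  J2=23  J3=11  J4=10
Turnaround = completion − arrival: J1=11, J2=23, J3=11, J4=10
Total turnaround = 11 + 23 + 11 + 10 = 55

55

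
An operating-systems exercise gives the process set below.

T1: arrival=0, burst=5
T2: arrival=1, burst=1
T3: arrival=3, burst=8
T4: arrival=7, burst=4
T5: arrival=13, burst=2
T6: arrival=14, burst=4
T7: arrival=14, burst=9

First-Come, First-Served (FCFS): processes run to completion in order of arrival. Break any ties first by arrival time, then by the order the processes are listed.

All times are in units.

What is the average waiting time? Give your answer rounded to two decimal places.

5.00

Gantt: | T1 0-5 | T2 5-6 | T3 6-14 | T4 14-18 | T5 18-20 | T6 20-24 | T7 24-33 |
Completion: T1=5  T2=6  T3=14  T4=18  T5=20  T6=24  T7=33
Turnaround (C−A): T1=5  T2=5  T3=11  T4=11  T5=7  T6=10  T7=19
Waiting times: T1=0, T2=4, T3=3, T4=7, T5=5, T6=6, T7=10
Average waiting = (0+4+3+7+5+6+10) / 7 = 35/7 = 5.00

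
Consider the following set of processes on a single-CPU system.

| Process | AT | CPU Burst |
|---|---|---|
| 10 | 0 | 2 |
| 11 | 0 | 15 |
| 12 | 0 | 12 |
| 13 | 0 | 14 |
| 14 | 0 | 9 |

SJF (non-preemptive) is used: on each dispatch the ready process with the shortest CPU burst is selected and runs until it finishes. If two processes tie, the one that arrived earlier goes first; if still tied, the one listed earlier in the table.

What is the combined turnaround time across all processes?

125

Schedule: | 10 0-2 | 14 2-11 | 12 11-23 | 13 23-37 | 11 37-52 |
Completion: 10=2  11=52  12=23  13=37  14=11
Turnaround = completion − arrival: 10=2, 11=52, 12=23, 13=37, 14=11
Total turnaround = 2 + 52 + 23 + 37 + 11 = 125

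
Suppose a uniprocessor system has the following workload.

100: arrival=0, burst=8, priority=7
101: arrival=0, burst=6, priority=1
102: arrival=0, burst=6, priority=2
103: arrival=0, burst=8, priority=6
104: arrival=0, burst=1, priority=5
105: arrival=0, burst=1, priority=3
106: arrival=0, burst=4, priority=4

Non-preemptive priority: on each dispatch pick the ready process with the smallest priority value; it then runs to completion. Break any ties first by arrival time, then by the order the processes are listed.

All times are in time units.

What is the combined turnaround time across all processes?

126

Timeline: | 101 0-6 | 102 6-12 | 105 12-13 | 106 13-17 | 104 17-18 | 103 18-26 | 100 26-34 |
Completion: 100=34  101=6  102=12  103=26  104=18  105=13  106=17
Turnaround (C−A): 100=34  101=6  102=12  103=26  104=18  105=13  106=17
Turnaround = completion − arrival: 100=34, 101=6, 102=12, 103=26, 104=18, 105=13, 106=17
Total turnaround = 34 + 6 + 12 + 26 + 18 + 13 + 17 = 126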